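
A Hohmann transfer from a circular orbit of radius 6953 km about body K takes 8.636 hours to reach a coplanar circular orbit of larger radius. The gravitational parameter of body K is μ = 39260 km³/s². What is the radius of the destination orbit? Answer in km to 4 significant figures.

r₂ = 24380 km

Transfer time t = 8.636 hours = 31089.6 s, and t = π√(a_t³/μ).
So a_t = (μ t²/π²)^(1/3) = (39260 × (31089.6)² / π²)^(1/3) = 15666 km.
Since a_t = (r₁ + r₂)/2, r₂ = 2a_t − r₁ = 2×15666 − 6953 = 24379 km.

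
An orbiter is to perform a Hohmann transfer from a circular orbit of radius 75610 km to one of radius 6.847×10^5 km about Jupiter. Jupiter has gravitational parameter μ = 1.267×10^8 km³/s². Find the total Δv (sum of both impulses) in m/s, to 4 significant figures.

The Hohmann ellipse has a_t = (r₁ + r₂)/2 = 3.80155×10^5 km.
Circular speed at r₁: v₁ = √(μ/r₁) = √(1.267×10^8/75610) = 40.94 km/s.
Transfer-orbit speed at r₁ (vis-viva): v_p = √[μ(2/r₁ − 1/a_t)] = 54.94 km/s.
First burn Δv₁ = |v_p − v₁| = 14.00 km/s.
Circular speed at r₂: v₂ = √(μ/r₂) = 13.603 km/s.
Transfer-orbit speed at r₂: v_a = √[μ(2/r₂ − 1/a_t)] = 6.0666 km/s.
Second burn Δv₂ = |v₂ − v_a| = 7.536 km/s.
Total Δv = Δv₁ + Δv₂ = 21.54 km/s.

Δv = 21540 m/s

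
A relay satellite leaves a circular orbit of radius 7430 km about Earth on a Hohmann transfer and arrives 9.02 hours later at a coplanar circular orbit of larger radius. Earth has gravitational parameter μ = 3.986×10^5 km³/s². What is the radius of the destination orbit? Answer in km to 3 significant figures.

r₂ = 62400 km

Transfer time t = 9.02 hours = 32472 s, and t = π√(a_t³/μ).
So a_t = (μ t²/π²)^(1/3) = (3.986×10^5 × (32472)² / π²)^(1/3) = 34921 km.
Since a_t = (r₁ + r₂)/2, r₂ = 2a_t − r₁ = 2×34921 − 7430 = 62412 km.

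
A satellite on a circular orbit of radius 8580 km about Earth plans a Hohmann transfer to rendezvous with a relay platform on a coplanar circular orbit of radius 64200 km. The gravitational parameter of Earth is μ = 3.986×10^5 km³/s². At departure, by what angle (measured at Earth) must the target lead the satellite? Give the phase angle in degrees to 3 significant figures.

Semi-major axis of the transfer orbit: a_t = (8580 + 64200)/2 = 36390 km.
Transfer time t = π√(a_t³/μ) = 34542.54 s.
Target angular speed ω₂ = √(μ/r₂³) = 3.881201×10^-5 rad/s.
Angle swept by the target during transfer: ω₂·t = 1.34067 rad = 76.81°.
The satellite traverses 180° on the transfer ellipse, so the target must lead by 180° − 76.81° = 103°.

φ = 103°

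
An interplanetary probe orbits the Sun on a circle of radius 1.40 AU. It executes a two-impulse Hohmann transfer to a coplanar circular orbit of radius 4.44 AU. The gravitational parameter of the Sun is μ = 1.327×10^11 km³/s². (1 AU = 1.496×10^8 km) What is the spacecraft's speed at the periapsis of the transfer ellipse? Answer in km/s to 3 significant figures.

v = 31.0 km/s

In km: r₁ = 1.40 × 1.496×10^8 = 2.0944×10^8 km; r₂ = 4.44 × 1.496×10^8 = 6.64224×10^8 km.
Transfer-ellipse semi-major axis a_t = (r₁ + r₂)/2 = (2.0944×10^8 + 6.64224×10^8)/2 = 4.36832×10^8 km.
At periapsis, r = 2.0944×10^8 km.
Applying v² = μ(2/r − 1/a_t): v = 31.04 km/s.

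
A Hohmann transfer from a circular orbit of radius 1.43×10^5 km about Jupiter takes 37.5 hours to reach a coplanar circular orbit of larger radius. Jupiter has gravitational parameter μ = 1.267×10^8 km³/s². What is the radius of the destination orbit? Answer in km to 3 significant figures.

r₂ = 1.09×10^6 km

Transfer time t = 37.5 hours = 1.350×10^5 s, and t = π√(a_t³/μ).
So a_t = (μ t²/π²)^(1/3) = (1.267×10^8 × (1.350×10^5)² / π²)^(1/3) = 6.1619×10^5 km.
Since a_t = (r₁ + r₂)/2, r₂ = 2a_t − r₁ = 2×6.1619×10^5 − 1.430×10^5 = 1.08938×10^6 km.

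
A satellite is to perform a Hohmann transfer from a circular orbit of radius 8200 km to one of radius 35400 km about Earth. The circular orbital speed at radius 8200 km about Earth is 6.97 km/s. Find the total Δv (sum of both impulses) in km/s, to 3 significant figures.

From the circular-orbit relation v² = μ/r at r = 8200 km: μ = v²r = (6.97)² × 8200 = 3.98363×10^5 km³/s².
Semi-major axis of the transfer orbit: a_t = (8200 + 35400)/2 = 21800 km.
At r₁ the circular-orbit speed is v₁ = √(μ/r₁) = 6.970 km/s.
On the transfer ellipse at r₁, vis-viva gives v_p = √[μ(2/r₁ − 1/a_t)] = 8.882 km/s.
First burn Δv₁ = |v_p − v₁| = 1.912 km/s.
Circular speed at r₂: v₂ = √(μ/r₂) = 3.3546 km/s.
Transfer-orbit speed at r₂: v_a = √[μ(2/r₂ − 1/a_t)] = 2.0574 km/s.
Second burn Δv₂ = |v₂ − v_a| = 1.297 km/s.
Total Δv = Δv₁ + Δv₂ = 3.209 km/s.

Δv = 3.21 km/s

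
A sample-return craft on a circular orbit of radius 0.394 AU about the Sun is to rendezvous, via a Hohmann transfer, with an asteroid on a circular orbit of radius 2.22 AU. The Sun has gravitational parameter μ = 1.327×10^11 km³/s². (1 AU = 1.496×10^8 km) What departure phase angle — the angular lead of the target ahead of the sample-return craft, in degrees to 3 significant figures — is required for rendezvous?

φ = 98.7°

In km: r₁ = 0.394 × 1.496×10^8 = 5.89424×10^7 km; r₂ = 2.22 × 1.496×10^8 = 3.32112×10^8 km.
Semi-major axis of the transfer orbit: a_t = (5.89424×10^7 + 3.32112×10^8)/2 = 1.955272×10^8 km.
Transfer time t = π√(a_t³/μ) = 2.3579×10^7 s.
The target's mean motion on its circular orbit is ω₂ = √(μ/r₂³) = 6.0188×10^-8 rad/s.
Angle swept by the target during transfer: ω₂·t = 1.4192 rad = 81.31°.
Arrival is 180° from departure on the ellipse, so φ = 180° − 81.31° = 98.7°.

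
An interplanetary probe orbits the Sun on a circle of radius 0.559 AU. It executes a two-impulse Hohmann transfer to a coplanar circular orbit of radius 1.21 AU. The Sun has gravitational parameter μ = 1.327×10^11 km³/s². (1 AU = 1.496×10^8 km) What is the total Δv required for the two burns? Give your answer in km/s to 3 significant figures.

Δv = 12.3 km/s

In km: r₁ = 0.559 × 1.496×10^8 = 8.36264×10^7 km; r₂ = 1.21 × 1.496×10^8 = 1.81016×10^8 km.
Transfer-ellipse semi-major axis a_t = (r₁ + r₂)/2 = (8.36264×10^7 + 1.81016×10^8)/2 = 1.323212×10^8 km.
Circular speed at r₁: v₁ = √(μ/r₁) = √(1.327×10^11/8.36264×10^7) = 39.835 km/s.
On the transfer ellipse at r₁, v² = μ(2/r − 1/a) gives v_p = √[μ(2/r₁ − 1/a_t)] = 46.592 km/s.
First burn Δv₁ = |v_p − v₁| = 6.757 km/s.
Circular speed at r₂: v₂ = √(μ/r₂) = 27.076 km/s.
Transfer-orbit speed at r₂: v_a = √[μ(2/r₂ − 1/a_t)] = 21.525 km/s.
Second burn Δv₂ = |v₂ − v_a| = 5.551 km/s.
Δv = Δv₁ + Δv₂ = 6.757 + 5.551 = 12.31 km/s.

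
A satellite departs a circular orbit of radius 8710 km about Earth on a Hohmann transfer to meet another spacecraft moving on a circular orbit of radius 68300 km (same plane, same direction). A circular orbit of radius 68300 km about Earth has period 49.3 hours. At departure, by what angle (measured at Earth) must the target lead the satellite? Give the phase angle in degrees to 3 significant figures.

From Kepler's third law T² = 4π²r³/μ at r = 68300 km, T = 49.3 hours = 49.3 × 3600 s = 1.7748×10^5 s: μ = 4π²r³/T² = 3.99322×10^5 km³/s².
The Hohmann ellipse has a_t = (r₁ + r₂)/2 = 38505 km.
Transfer time t = π√(a_t³/μ) = 37563 s.
The target's mean motion on its circular orbit is ω₂ = √(μ/r₂³) = 3.5402×10^-5 rad/s.
Angle swept by the target during transfer: ω₂·t = 1.3298 rad = 76.19°.
The satellite traverses 180° on the transfer ellipse, so the target must lead by 180° − 76.19° = 104°.

φ = 104°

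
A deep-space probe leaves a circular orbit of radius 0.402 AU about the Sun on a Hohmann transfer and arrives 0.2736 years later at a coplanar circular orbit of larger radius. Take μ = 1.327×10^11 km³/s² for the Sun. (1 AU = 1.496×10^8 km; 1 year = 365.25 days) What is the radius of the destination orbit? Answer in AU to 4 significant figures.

r₂ = 0.9359 AU

In km: r₁ = 0.402 × 1.496×10^8 = 6.01392×10^7 km.
Transfer time t = 0.2736 years × 365.25 × 86400 s = 8.63415936×10^6 s, and t = π√(a_t³/μ).
So a_t = (μ t²/π²)^(1/3) = (1.327×10^11 × (8.63415936×10^6)² / π²)^(1/3) = 1.00078×10^8 km.
Since a_t = (r₁ + r₂)/2, r₂ = 2a_t − r₁ = 2×1.00078×10^8 − 6.01392×10^7 = 1.400168×10^8 km.
In AU: r₂ = 1.400168×10^8 / 1.496×10^8 = 0.9359 AU.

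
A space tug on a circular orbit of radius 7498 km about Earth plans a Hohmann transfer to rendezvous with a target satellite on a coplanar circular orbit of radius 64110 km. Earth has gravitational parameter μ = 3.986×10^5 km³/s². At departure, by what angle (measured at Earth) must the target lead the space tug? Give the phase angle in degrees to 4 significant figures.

φ = 104.9°

The Hohmann ellipse has a_t = (r₁ + r₂)/2 = 35804 km.
Transfer time t = π√(a_t³/μ) = 33711.5 s.
The target's mean motion on its circular orbit is ω₂ = √(μ/r₂³) = 3.88938×10^-5 rad/s.
Angle swept by the target during transfer: ω₂·t = 1.31117 rad = 75.12°.
Arrival is 180° from departure on the ellipse, so φ = 180° − 75.12° = 104.9°.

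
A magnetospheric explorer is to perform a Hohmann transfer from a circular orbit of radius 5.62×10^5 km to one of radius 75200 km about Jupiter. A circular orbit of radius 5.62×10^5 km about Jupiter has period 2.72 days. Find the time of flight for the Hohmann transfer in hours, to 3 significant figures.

t = 13.9 hours

From Kepler's third law T² = 4π²r³/μ at r = 5.62×10^5 km, T = 2.72 days = 2.72 × 86400 s = 2.35008×10^5 s: μ = 4π²r³/T² = 1.26883×10^8 km³/s².
The Hohmann ellipse has a_t = (r₁ + r₂)/2 = 3.186×10^5 km.
Half the transfer-orbit period gives t = π√(a_t³/μ) = 50160 s.
Converting: 50160 s ÷ 3600 s/hour = 13.9 hours.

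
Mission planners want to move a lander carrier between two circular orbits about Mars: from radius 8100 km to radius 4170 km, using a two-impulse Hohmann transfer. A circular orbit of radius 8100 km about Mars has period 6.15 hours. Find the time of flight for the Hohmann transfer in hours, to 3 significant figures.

t = 2.03 hours

From Kepler's third law T² = 4π²r³/μ at r = 8100 km, T = 6.15 hours = 6.15 × 3600 s = 22140 s: μ = 4π²r³/T² = 42801.6 km³/s².
Semi-major axis of the transfer orbit: a_t = (8100 + 4170)/2 = 6135 km.
Transfer time t = π√(a_t³/μ) = π√((6135)³ / 42801.6) = 7297 s.
Converting: 7297 s ÷ 3600 s/hour = 2.03 hours.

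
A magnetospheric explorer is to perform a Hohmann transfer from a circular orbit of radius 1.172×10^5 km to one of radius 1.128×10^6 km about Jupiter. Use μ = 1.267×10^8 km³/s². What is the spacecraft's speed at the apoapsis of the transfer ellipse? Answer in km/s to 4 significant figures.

Semi-major axis of the transfer orbit: a_t = (1.172×10^5 + 1.128×10^6)/2 = 6.226×10^5 km.
At apoapsis, r = 1.128×10^6 km.
Vis-viva: v = √[μ(2/r − 1/a_t)] = √[1.267×10^8 × (2/1.128×10^6 − 1/6.226×10^5)] = 4.598 km/s.

v = 4.598 km/s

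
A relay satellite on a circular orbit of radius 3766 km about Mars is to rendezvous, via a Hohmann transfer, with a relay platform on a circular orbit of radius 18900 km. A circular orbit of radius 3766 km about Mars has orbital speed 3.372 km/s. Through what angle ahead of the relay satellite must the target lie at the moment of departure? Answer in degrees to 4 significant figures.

From the circular-orbit relation v² = μ/r at r = 3766 km: μ = v²r = (3.372)² × 3766 = 42820.9 km³/s².
Transfer-ellipse semi-major axis a_t = (r₁ + r₂)/2 = (3766 + 18900)/2 = 11333 km.
Transfer time t = π√(a_t³/μ) = 18316 s.
Target angular speed ω₂ = √(μ/r₂³) = 7.9641×10^-5 rad/s.
Angle swept by the target during transfer: ω₂·t = 1.4587 rad = 83.58°.
The relay satellite traverses 180° on the transfer ellipse, so the target must lead by 180° − 83.58° = 96.42°.

φ = 96.42°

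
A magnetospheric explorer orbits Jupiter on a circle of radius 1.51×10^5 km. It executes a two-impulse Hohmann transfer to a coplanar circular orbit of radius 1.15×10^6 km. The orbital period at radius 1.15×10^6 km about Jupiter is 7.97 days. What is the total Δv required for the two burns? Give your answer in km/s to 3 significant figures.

Δv = 15.0 km/s

From Kepler's third law T² = 4π²r³/μ at r = 1.15×10^6 km, T = 7.97 days = 7.97 × 86400 s = 6.88608×10^5 s: μ = 4π²r³/T² = 1.26622×10^8 km³/s².
Transfer-ellipse semi-major axis a_t = (r₁ + r₂)/2 = (1.510×10^5 + 1.150×10^6)/2 = 6.505×10^5 km.
At r₁ the circular-orbit speed is v₁ = √(μ/r₁) = 28.958 km/s.
On the transfer ellipse at r₁, vis-viva equation gives v_p = √[μ(2/r₁ − 1/a_t)] = 38.503 km/s.
First burn Δv₁ = |v_p − v₁| = 9.545 km/s.
Circular speed at r₂: v₂ = √(μ/r₂) = 10.4931 km/s.
Transfer-orbit speed at r₂: v_a = √[μ(2/r₂ − 1/a_t)] = 5.05557 km/s.
Second burn Δv₂ = |v₂ − v_a| = 5.438 km/s.
Total Δv = Δv₁ + Δv₂ = 14.98 km/s.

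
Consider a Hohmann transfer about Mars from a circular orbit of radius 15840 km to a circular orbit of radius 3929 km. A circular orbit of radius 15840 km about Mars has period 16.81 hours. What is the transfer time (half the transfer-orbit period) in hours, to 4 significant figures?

From Kepler's third law T² = 4π²r³/μ at r = 15840 km, T = 16.81 hours = 16.81 × 3600 s = 60516 s: μ = 4π²r³/T² = 42843.5 km³/s².
Transfer-ellipse semi-major axis a_t = (r₁ + r₂)/2 = (15840 + 3929)/2 = 9884.5 km.
Transfer time t = π√(a_t³/μ) = π√((9884.5)³ / 42843.5) = 14916 s.
Converting: 14916 s ÷ 3600 s/hour = 4.143 hours.

t = 4.143 hours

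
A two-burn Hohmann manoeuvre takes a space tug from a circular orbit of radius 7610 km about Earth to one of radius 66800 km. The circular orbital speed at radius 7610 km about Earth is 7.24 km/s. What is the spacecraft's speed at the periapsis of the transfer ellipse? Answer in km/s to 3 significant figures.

From the circular-orbit relation v² = μ/r at r = 7610 km: μ = v²r = (7.24)² × 7610 = 3.98898×10^5 km³/s².
Semi-major axis of the transfer orbit: a_t = (7610 + 66800)/2 = 37205 km.
The periapsis of the transfer ellipse is at r = 7610 km.
Applying v² = μ(2/r − 1/a_t): v = 9.701 km/s.

v = 9.70 km/s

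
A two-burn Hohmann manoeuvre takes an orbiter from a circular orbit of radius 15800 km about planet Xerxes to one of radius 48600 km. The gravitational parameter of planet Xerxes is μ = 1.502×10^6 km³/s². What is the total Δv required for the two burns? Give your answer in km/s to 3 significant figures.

The Hohmann ellipse has a_t = (r₁ + r₂)/2 = 32200 km.
Circular speed at r₁: v₁ = √(μ/r₁) = √(1.502×10^6/15800) = 9.7500 km/s.
On the transfer ellipse at r₁, vis-viva equation gives v_p = √[μ(2/r₁ − 1/a_t)] = 11.978 km/s.
First burn Δv₁ = |v_p − v₁| = 2.228 km/s.
Circular speed at r₂: v₂ = √(μ/r₂) = 5.559 km/s.
Transfer-orbit speed at r₂: v_a = √[μ(2/r₂ − 1/a_t)] = 3.894 km/s.
Second burn Δv₂ = |v₂ − v_a| = 1.665 km/s.
Total Δv = Δv₁ + Δv₂ = 3.893 km/s.

Δv = 3.89 km/s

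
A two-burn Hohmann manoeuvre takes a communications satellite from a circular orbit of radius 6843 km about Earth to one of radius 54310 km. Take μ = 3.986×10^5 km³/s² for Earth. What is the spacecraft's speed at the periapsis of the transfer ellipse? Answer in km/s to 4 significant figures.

Semi-major axis of the transfer orbit: a_t = (6843 + 54310)/2 = 30576.5 km.
The periapsis of the transfer ellipse is at r = 6843 km.
Vis-viva: v = √[μ(2/r − 1/a_t)] = √[3.986×10^5 × (2/6843 − 1/30576.5)] = 10.17 km/s.

v = 10.17 km/s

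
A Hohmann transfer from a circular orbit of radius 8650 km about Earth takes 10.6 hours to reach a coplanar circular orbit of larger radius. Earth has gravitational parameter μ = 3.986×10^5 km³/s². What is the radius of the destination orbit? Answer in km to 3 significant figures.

r₂ = 69100 km

Transfer time t = 10.6 hours = 38160 s, and t = π√(a_t³/μ).
So a_t = (μ t²/π²)^(1/3) = (3.986×10^5 × (38160)² / π²)^(1/3) = 38888 km.
Since a_t = (r₁ + r₂)/2, r₂ = 2a_t − r₁ = 2×38888 − 8650 = 69126 km.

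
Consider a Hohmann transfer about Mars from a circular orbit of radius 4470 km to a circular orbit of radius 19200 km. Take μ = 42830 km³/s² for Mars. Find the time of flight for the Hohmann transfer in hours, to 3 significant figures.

t = 5.43 hours

Semi-major axis of the transfer orbit: a_t = (4470 + 19200)/2 = 11835 km.
Transfer time t = π√(a_t³/μ) = π√((11835)³ / 42830) = 19540 s.
Converting: 19540 s ÷ 3600 s/hour = 5.43 hours.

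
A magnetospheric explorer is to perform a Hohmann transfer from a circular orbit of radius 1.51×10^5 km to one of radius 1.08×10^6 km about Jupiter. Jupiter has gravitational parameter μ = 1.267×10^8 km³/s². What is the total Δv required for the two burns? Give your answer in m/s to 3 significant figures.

The Hohmann ellipse has a_t = (r₁ + r₂)/2 = 6.155×10^5 km.
Circular speed at r₁: v₁ = √(μ/r₁) = √(1.267×10^8/1.510×10^5) = 28.967 km/s.
Transfer-orbit speed at r₁ (v² = μ(2/r − 1/a)): v_p = √[μ(2/r₁ − 1/a_t)] = 38.371 km/s.
First burn Δv₁ = |v_p − v₁| = 9.404 km/s.
At r₂, v₂ = √(μ/r₂) = 10.831 km/s.
Transfer-orbit speed at r₂: v_a = √[μ(2/r₂ − 1/a_t)] = 5.3648 km/s.
Second burn Δv₂ = |v₂ − v_a| = 5.466 km/s.
Total Δv = Δv₁ + Δv₂ = 14.87 km/s.

Δv = 14900 m/s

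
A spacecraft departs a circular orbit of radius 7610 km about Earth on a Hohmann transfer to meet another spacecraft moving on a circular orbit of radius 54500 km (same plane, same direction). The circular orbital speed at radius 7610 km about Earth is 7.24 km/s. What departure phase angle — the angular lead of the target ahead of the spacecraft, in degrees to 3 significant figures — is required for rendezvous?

φ = 103°

From the circular-orbit relation v² = μ/r at r = 7610 km: μ = v²r = (7.24)² × 7610 = 3.98898×10^5 km³/s².
Transfer-ellipse semi-major axis a_t = (r₁ + r₂)/2 = (7610 + 54500)/2 = 31055 km.
Transfer time t = π√(a_t³/μ) = 27222 s.
The target's mean motion on its circular orbit is ω₂ = √(μ/r₂³) = 4.9640×10^-5 rad/s.
Angle swept by the target during transfer: ω₂·t = 1.3513 rad = 77.42°.
Arrival is 180° from departure on the ellipse, so φ = 180° − 77.42° = 103°.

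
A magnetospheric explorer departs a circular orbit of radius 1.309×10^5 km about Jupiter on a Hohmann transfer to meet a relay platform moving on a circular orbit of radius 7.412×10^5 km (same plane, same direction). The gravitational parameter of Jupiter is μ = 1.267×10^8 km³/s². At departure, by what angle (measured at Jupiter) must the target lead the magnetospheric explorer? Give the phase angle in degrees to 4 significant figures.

φ = 98.78°

The Hohmann ellipse has a_t = (r₁ + r₂)/2 = 4.3605×10^5 km.
Transfer time t = π√(a_t³/μ) = 80360 s.
The target's mean motion on its circular orbit is ω₂ = √(μ/r₂³) = 1.764×10^-5 rad/s.
Angle swept by the target during transfer: ω₂·t = 1.4176 rad = 81.22°.
Arrival is 180° from departure on the ellipse, so φ = 180° − 81.22° = 98.78°.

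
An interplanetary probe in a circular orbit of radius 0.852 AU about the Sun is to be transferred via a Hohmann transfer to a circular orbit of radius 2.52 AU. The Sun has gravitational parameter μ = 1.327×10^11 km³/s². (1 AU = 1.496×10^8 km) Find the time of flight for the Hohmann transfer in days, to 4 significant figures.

t = 399.8 days

In km: r₁ = 0.852 × 1.496×10^8 = 1.274592×10^8 km; r₂ = 2.52 × 1.496×10^8 = 3.76992×10^8 km.
Transfer-ellipse semi-major axis a_t = (r₁ + r₂)/2 = (1.274592×10^8 + 3.76992×10^8)/2 = 2.522256×10^8 km.
Half the transfer-orbit period gives t = π√(a_t³/μ) = 3.4546×10^7 s.
Converting: 3.4546×10^7 s ÷ 86400 s/day = 399.8 days.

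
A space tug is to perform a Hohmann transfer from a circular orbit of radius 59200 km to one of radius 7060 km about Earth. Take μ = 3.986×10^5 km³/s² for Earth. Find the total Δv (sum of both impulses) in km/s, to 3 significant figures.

Δv = 3.93 km/s

The Hohmann ellipse has a_t = (r₁ + r₂)/2 = 33130 km.
At r₁ the circular-orbit speed is v₁ = √(μ/r₁) = 2.595 km/s.
Transfer-orbit speed at r₁ (vis-viva): v_a = √[μ(2/r₁ − 1/a_t)] = 1.198 km/s.
First burn Δv₁ = |v_a − v₁| = 1.397 km/s.
Circular speed at r₂: v₂ = √(μ/r₂) = 7.5139 km/s.
Transfer-orbit speed at r₂: v_p = √[μ(2/r₂ − 1/a_t)] = 10.044 km/s.
Second burn Δv₂ = |v₂ − v_p| = 2.530 km/s.
Δv = Δv₁ + Δv₂ = 1.397 + 2.530 = 3.927 km/s.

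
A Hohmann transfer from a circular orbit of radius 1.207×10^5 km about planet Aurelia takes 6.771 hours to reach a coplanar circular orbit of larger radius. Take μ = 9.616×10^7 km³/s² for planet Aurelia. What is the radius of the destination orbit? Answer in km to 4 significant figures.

r₂ = 2.384×10^5 km

Transfer time t = 6.771 hours = 24375.6 s, and t = π√(a_t³/μ).
So a_t = (μ t²/π²)^(1/3) = (9.616×10^7 × (24375.6)² / π²)^(1/3) = 1.7956×10^5 km.
Since a_t = (r₁ + r₂)/2, r₂ = 2a_t − r₁ = 2×1.7956×10^5 − 1.207×10^5 = 2.3842×10^5 km.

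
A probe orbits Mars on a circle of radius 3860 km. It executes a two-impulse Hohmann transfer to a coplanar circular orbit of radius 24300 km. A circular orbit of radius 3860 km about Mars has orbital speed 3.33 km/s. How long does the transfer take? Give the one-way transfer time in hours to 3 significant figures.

From the circular-orbit relation v² = μ/r at r = 3860 km: μ = v²r = (3.33)² × 3860 = 42803.2 km³/s².
The Hohmann ellipse has a_t = (r₁ + r₂)/2 = 14080 km.
By Kepler's third law the transfer-orbit period is T = 2π√(a_t³/μ), so t = T/2 = 25370 s.
Converting: 25370 s ÷ 3600 s/hour = 7.05 hours.

t = 7.05 hours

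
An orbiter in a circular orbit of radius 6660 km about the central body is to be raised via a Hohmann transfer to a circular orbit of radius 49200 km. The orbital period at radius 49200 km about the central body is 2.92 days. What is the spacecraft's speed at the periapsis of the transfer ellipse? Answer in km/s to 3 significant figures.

From Kepler's third law T² = 4π²r³/μ at r = 49200 km, T = 2.92 days = 2.92 × 86400 s = 2.52288×10^5 s: μ = 4π²r³/T² = 73868.9 km³/s².
The Hohmann ellipse has a_t = (r₁ + r₂)/2 = 27930 km.
The periapsis of the transfer ellipse is at r = 6660 km.
Vis-viva: v = √[μ(2/r − 1/a_t)] = √[73868.9 × (2/6660 − 1/27930)] = 4.420 km/s.

v = 4.42 km/s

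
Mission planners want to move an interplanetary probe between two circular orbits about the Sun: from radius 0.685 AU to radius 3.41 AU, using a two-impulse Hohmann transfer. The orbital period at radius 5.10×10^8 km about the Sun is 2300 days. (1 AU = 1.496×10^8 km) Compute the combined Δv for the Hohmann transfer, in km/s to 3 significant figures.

From Kepler's third law T² = 4π²r³/μ at r = 5.10×10^8 km, T = 2300 days = 2300 × 86400 s = 1.9872×10^8 s: μ = 4π²r³/T² = 1.32613×10^11 km³/s².
In km: r₁ = 0.685 × 1.496×10^8 = 1.02476×10^8 km; r₂ = 3.41 × 1.496×10^8 = 5.10136×10^8 km.
Transfer-ellipse semi-major axis a_t = (r₁ + r₂)/2 = (1.02476×10^8 + 5.10136×10^8)/2 = 3.06306×10^8 km.
At r₁ the circular-orbit speed is v₁ = √(μ/r₁) = 35.97 km/s.
On the transfer ellipse at r₁, vis-viva gives v_p = √[μ(2/r₁ − 1/a_t)] = 46.42 km/s.
First burn Δv₁ = |v_p − v₁| = 10.45 km/s.
Circular speed at r₂: v₂ = √(μ/r₂) = 16.123 km/s.
Transfer-orbit speed at r₂: v_a = √[μ(2/r₂ − 1/a_t)] = 9.3258 km/s.
Second burn Δv₂ = |v₂ − v_a| = 6.797 km/s.
Δv = Δv₁ + Δv₂ = 10.45 + 6.797 = 17.25 km/s.

Δv = 17.2 km/s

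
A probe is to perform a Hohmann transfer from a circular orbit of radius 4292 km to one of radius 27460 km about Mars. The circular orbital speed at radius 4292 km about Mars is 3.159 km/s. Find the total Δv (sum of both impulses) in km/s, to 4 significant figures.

Δv = 1.595 km/s

From the circular-orbit relation v² = μ/r at r = 4292 km: μ = v²r = (3.159)² × 4292 = 42831.1 km³/s².
The Hohmann ellipse has a_t = (r₁ + r₂)/2 = 15876 km.
At r₁ the circular-orbit speed is v₁ = √(μ/r₁) = 3.1590 km/s.
Transfer-orbit speed at r₁ (vis-viva equation): v_p = √[μ(2/r₁ − 1/a_t)] = 4.1546 km/s.
First burn Δv₁ = |v_p − v₁| = 0.9956 km/s.
Circular speed at r₂: v₂ = √(μ/r₂) = 1.2489 km/s.
Transfer-orbit speed at r₂: v_a = √[μ(2/r₂ − 1/a_t)] = 0.64936 km/s.
Second burn Δv₂ = |v₂ − v_a| = 0.5995 km/s.
Δv = Δv₁ + Δv₂ = 0.9956 + 0.5995 = 1.595 km/s.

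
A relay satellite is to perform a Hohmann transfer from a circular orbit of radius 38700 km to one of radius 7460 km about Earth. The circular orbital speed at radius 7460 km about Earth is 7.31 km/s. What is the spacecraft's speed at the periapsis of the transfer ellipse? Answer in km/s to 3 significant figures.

v = 9.47 km/s

From the circular-orbit relation v² = μ/r at r = 7460 km: μ = v²r = (7.31)² × 7460 = 3.98633×10^5 km³/s².
Transfer-ellipse semi-major axis a_t = (r₁ + r₂)/2 = (38700 + 7460)/2 = 23080 km.
At periapsis, r = 7460 km.
Vis-viva: v = √[μ(2/r − 1/a_t)] = √[3.98633×10^5 × (2/7460 − 1/23080)] = 9.466 km/s.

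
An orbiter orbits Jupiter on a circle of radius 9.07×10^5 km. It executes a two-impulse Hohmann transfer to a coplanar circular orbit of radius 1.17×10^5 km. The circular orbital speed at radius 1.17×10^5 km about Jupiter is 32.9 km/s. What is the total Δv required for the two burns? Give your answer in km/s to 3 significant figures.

Δv = 17.1 km/s

From the circular-orbit relation v² = μ/r at r = 1.17×10^5 km: μ = v²r = (32.9)² × 1.17×10^5 = 1.26642×10^8 km³/s².
The Hohmann ellipse has a_t = (r₁ + r₂)/2 = 5.120×10^5 km.
At r₁ the circular-orbit speed is v₁ = √(μ/r₁) = 11.8164 km/s.
On the transfer ellipse at r₁, v² = μ(2/r − 1/a) gives v_a = √[μ(2/r₁ − 1/a_t)] = 5.64863 km/s.
First burn Δv₁ = |v_a − v₁| = 6.168 km/s.
At r₂, v₂ = √(μ/r₂) = 32.90 km/s.
Transfer-orbit speed at r₂: v_p = √[μ(2/r₂ − 1/a_t)] = 43.79 km/s.
Second burn Δv₂ = |v₂ − v_p| = 10.89 km/s.
Δv = Δv₁ + Δv₂ = 6.168 + 10.89 = 17.06 km/s.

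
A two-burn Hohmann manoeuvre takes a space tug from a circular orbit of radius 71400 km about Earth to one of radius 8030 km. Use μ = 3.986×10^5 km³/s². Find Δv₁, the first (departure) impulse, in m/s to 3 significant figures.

Δv₁ = 1300 m/s

Semi-major axis of the transfer orbit: a_t = (71400 + 8030)/2 = 39715 km.
On the circular orbit at r = 71400 km, v_c = √(μ/r) = 2.3628 km/s.
Transfer-orbit speed at the same r (vis-viva, a = a_t): v_t = √[μ(2/r − 1/a_t)] = 1.0624 km/s.
Δv₁ = |v_t − v_c| = |1.0624 − 2.3628| = 1.300 km/s.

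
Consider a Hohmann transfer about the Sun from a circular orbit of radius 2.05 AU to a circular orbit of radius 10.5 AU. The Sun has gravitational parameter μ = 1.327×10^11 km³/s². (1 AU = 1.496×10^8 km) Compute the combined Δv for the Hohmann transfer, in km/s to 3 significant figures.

In km: r₁ = 2.05 × 1.496×10^8 = 3.0668×10^8 km; r₂ = 10.5 × 1.496×10^8 = 1.5708×10^9 km.
Semi-major axis of the transfer orbit: a_t = (3.0668×10^8 + 1.5708×10^9)/2 = 9.3874×10^8 km.
Circular speed at r₁: v₁ = √(μ/r₁) = √(1.327×10^11/3.0668×10^8) = 20.8014 km/s.
Transfer-orbit speed at r₁ (v² = μ(2/r − 1/a)): v_p = √[μ(2/r₁ − 1/a_t)] = 26.9079 km/s.
First burn Δv₁ = |v_p − v₁| = 6.1065 km/s.
At r₂, v₂ = √(μ/r₂) = 9.1913 km/s.
Transfer-orbit speed at r₂: v_a = √[μ(2/r₂ − 1/a_t)] = 5.2535 km/s.
Second burn Δv₂ = |v₂ − v_a| = 3.9378 km/s.
Total Δv = Δv₁ + Δv₂ = 10.04 km/s.

Δv = 10.0 km/s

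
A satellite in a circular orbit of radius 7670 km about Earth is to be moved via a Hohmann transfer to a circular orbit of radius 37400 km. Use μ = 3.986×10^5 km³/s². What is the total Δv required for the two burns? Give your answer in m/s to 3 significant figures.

The Hohmann ellipse has a_t = (r₁ + r₂)/2 = 22535 km.
Circular speed at r₁: v₁ = √(μ/r₁) = √(3.986×10^5/7670) = 7.209 km/s.
Transfer-orbit speed at r₁ (vis-viva equation): v_p = √[μ(2/r₁ − 1/a_t)] = 9.287 km/s.
First burn Δv₁ = |v_p − v₁| = 2.078 km/s.
At r₂, v₂ = √(μ/r₂) = 3.265 km/s.
Transfer-orbit speed at r₂: v_a = √[μ(2/r₂ − 1/a_t)] = 1.905 km/s.
Second burn Δv₂ = |v₂ − v_a| = 1.360 km/s.
Δv = Δv₁ + Δv₂ = 2.078 + 1.360 = 3.438 km/s.

Δv = 3440 m/s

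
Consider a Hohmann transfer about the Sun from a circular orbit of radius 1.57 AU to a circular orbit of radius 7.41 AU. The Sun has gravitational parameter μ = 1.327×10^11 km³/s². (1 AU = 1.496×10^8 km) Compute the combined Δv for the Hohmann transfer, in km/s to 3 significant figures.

Δv = 11.2 km/s

In km: r₁ = 1.57 × 1.496×10^8 = 2.34872×10^8 km; r₂ = 7.41 × 1.496×10^8 = 1.108536×10^9 km.
The Hohmann ellipse has a_t = (r₁ + r₂)/2 = 6.71704×10^8 km.
Circular speed at r₁: v₁ = √(μ/r₁) = √(1.327×10^11/2.34872×10^8) = 23.7695 km/s.
Transfer-orbit speed at r₁ (v² = μ(2/r − 1/a)): v_p = √[μ(2/r₁ − 1/a_t)] = 30.5356 km/s.
First burn Δv₁ = |v_p − v₁| = 6.766 km/s.
At r₂, v₂ = √(μ/r₂) = 10.941 km/s.
Transfer-orbit speed at r₂: v_a = √[μ(2/r₂ − 1/a_t)] = 6.4697 km/s.
Second burn Δv₂ = |v₂ − v_a| = 4.471 km/s.
Δv = Δv₁ + Δv₂ = 6.766 + 4.471 = 11.24 km/s.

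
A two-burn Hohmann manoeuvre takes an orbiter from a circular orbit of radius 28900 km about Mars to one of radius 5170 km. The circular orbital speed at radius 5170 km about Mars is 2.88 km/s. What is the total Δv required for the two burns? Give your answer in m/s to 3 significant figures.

From the circular-orbit relation v² = μ/r at r = 5170 km: μ = v²r = (2.88)² × 5170 = 42882.0 km³/s².
The Hohmann ellipse has a_t = (r₁ + r₂)/2 = 17035 km.
At r₁ the circular-orbit speed is v₁ = √(μ/r₁) = 1.21812 km/s.
Transfer-orbit speed at r₁ (vis-viva equation): v_a = √[μ(2/r₁ − 1/a_t)] = 0.671063 km/s.
First burn Δv₁ = |v_a − v₁| = 0.5471 km/s.
At r₂, v₂ = √(μ/r₂) = 2.8800 km/s.
Transfer-orbit speed at r₂: v_p = √[μ(2/r₂ − 1/a_t)] = 3.7512 km/s.
Second burn Δv₂ = |v₂ − v_p| = 0.8712 km/s.
Total Δv = Δv₁ + Δv₂ = 1.418 km/s.

Δv = 1420 m/s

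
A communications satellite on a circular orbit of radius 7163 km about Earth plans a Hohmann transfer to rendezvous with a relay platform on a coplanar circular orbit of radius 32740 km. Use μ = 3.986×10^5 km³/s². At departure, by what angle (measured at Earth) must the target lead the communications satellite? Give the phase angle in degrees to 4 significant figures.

φ = 94.37°

The Hohmann ellipse has a_t = (r₁ + r₂)/2 = 19951.5 km.
Transfer time t = π√(a_t³/μ) = 14020 s.
Target angular speed ω₂ = √(μ/r₂³) = 1.066×10^-4 rad/s.
Angle swept by the target during transfer: ω₂·t = 1.4945 rad = 85.63°.
The communications satellite traverses 180° on the transfer ellipse, so the target must lead by 180° − 85.63° = 94.37°.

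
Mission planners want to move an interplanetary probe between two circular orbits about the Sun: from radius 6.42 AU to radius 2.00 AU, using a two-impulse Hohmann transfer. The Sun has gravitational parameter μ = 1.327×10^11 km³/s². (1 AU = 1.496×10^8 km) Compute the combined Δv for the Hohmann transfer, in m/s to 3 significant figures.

Δv = 8600 m/s

In km: r₁ = 6.42 × 1.496×10^8 = 9.60432×10^8 km; r₂ = 2.00 × 1.496×10^8 = 2.992×10^8 km.
Semi-major axis of the transfer orbit: a_t = (9.60432×10^8 + 2.992×10^8)/2 = 6.29816×10^8 km.
Circular speed at r₁: v₁ = √(μ/r₁) = √(1.327×10^11/9.60432×10^8) = 11.7544 km/s.
Transfer-orbit speed at r₁ (vis-viva equation): v_a = √[μ(2/r₁ − 1/a_t)] = 8.10170 km/s.
First burn Δv₁ = |v_a − v₁| = 3.6527 km/s.
Circular speed at r₂: v₂ = √(μ/r₂) = 21.05982 km/s.
Transfer-orbit speed at r₂: v_p = √[μ(2/r₂ − 1/a_t)] = 26.00645 km/s.
Second burn Δv₂ = |v₂ − v_p| = 4.9466 km/s.
Total Δv = Δv₁ + Δv₂ = 8.599 km/s.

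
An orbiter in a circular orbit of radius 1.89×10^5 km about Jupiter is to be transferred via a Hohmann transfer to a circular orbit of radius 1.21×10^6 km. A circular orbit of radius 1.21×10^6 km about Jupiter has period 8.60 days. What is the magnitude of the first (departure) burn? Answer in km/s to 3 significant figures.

Δv₁ = 8.16 km/s

From Kepler's third law T² = 4π²r³/μ at r = 1.21×10^6 km, T = 8.60 days = 8.60 × 86400 s = 7.4304×10^5 s: μ = 4π²r³/T² = 1.26675×10^8 km³/s².
The Hohmann ellipse has a_t = (r₁ + r₂)/2 = 6.995×10^5 km.
Circular speed at r = 1.890×10^5 km: v_c = √(μ/r) = 25.889 km/s.
Vis-viva on the transfer ellipse at r = 1.890×10^5 km gives v_t = √[μ(2/r − 1/a_t)] = 34.050 km/s.
Δv₁ = |v_t − v_c| = |34.050 − 25.889| = 8.161 km/s.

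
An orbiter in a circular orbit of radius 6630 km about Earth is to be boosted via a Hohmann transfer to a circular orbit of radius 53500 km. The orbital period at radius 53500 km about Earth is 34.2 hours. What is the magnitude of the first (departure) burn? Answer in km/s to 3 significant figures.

Δv₁ = 2.59 km/s

From Kepler's third law T² = 4π²r³/μ at r = 53500 km, T = 34.2 hours = 34.2 × 3600 s = 1.2312×10^5 s: μ = 4π²r³/T² = 3.98808×10^5 km³/s².
The Hohmann ellipse has a_t = (r₁ + r₂)/2 = 30065 km.
On the circular orbit at r = 6630 km, v_c = √(μ/r) = 7.7558 km/s.
Transfer-orbit speed at the same r (vis-viva, a = a_t): v_t = √[μ(2/r − 1/a_t)] = 10.346 km/s.
Δv₁ = |v_t − v_c| = |10.346 − 7.7558| = 2.590 km/s.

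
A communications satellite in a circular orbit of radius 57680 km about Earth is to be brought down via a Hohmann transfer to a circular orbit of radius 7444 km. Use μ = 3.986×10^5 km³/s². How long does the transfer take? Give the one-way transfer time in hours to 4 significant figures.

Transfer-ellipse semi-major axis a_t = (r₁ + r₂)/2 = (57680 + 7444)/2 = 32562 km.
By Kepler's third law the transfer-orbit period is T = 2π√(a_t³/μ), so t = T/2 = 29240 s.
Converting: 29240 s ÷ 3600 s/hour = 8.122 hours.

t = 8.122 hours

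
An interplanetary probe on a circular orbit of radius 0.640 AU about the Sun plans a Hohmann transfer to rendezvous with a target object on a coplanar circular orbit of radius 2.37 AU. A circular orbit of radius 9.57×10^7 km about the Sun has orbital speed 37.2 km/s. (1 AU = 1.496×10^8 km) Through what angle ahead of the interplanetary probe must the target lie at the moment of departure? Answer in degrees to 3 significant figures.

φ = 88.9°

From the circular-orbit relation v² = μ/r at r = 9.57×10^7 km: μ = v²r = (37.2)² × 9.57×10^7 = 1.32433×10^11 km³/s².
In km: r₁ = 0.640 × 1.496×10^8 = 9.5744×10^7 km; r₂ = 2.37 × 1.496×10^8 = 3.54552×10^8 km.
Semi-major axis of the transfer orbit: a_t = (9.5744×10^7 + 3.54552×10^8)/2 = 2.25148×10^8 km.
The half-period of the transfer ellipse is t = π√(a_t³/μ) = 2.91644×10^7 s.
Target angular speed ω₂ = √(μ/r₂³) = 5.45104×10^-8 rad/s.
Angle swept by the target during transfer: ω₂·t = 1.5898 rad = 91.09°.
The interplanetary probe traverses 180° on the transfer ellipse, so the target must lead by 180° − 91.09° = 88.9°.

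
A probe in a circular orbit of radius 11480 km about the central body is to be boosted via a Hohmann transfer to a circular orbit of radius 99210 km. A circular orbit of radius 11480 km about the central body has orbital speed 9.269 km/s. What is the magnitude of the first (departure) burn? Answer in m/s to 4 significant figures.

From the circular-orbit relation v² = μ/r at r = 11480 km: μ = v²r = (9.269)² × 11480 = 9.86297×10^5 km³/s².
Transfer-ellipse semi-major axis a_t = (r₁ + r₂)/2 = (11480 + 99210)/2 = 55345 km.
On the circular orbit at r = 11480 km, v_c = √(μ/r) = 9.269 km/s.
Transfer-orbit speed at the same r (vis-viva, a = a_t): v_t = √[μ(2/r − 1/a_t)] = 12.41 km/s.
Δv₁ = |v_t − v_c| = |12.41 − 9.269| = 3.141 km/s.

Δv₁ = 3141 m/s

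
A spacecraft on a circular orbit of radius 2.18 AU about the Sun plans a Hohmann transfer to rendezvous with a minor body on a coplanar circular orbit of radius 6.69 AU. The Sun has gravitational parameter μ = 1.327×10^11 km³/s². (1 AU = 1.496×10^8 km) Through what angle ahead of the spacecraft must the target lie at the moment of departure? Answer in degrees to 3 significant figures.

φ = 82.8°

In km: r₁ = 2.18 × 1.496×10^8 = 3.26128×10^8 km; r₂ = 6.69 × 1.496×10^8 = 1.000824×10^9 km.
Transfer-ellipse semi-major axis a_t = (r₁ + r₂)/2 = (3.26128×10^8 + 1.000824×10^9)/2 = 6.63476×10^8 km.
Transfer time t = π√(a_t³/μ) = 1.47385×10^8 s.
The target's mean motion on its circular orbit is ω₂ = √(μ/r₂³) = 1.15053×10^-8 rad/s.
Angle swept by the target during transfer: ω₂·t = 1.6957 rad = 97.16°.
The spacecraft traverses 180° on the transfer ellipse, so the target must lead by 180° − 97.16° = 82.8°.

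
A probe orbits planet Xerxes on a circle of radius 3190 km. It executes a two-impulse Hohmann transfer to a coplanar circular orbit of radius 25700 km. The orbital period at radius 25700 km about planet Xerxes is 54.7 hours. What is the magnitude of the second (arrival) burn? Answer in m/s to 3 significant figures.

From Kepler's third law T² = 4π²r³/μ at r = 25700 km, T = 54.7 hours = 54.7 × 3600 s = 1.9692×10^5 s: μ = 4π²r³/T² = 17281.4 km³/s².
The Hohmann ellipse has a_t = (r₁ + r₂)/2 = 14445 km.
On the circular orbit at r = 25700 km, v_c = √(μ/r) = 0.82002 km/s.
Vis-viva on the transfer ellipse at r = 25700 km gives v_t = √[μ(2/r − 1/a_t)] = 0.38535 km/s.
Δv₂ = |v_t − v_c| = |0.38535 − 0.82002| = 0.4347 km/s.

Δv₂ = 435 m/s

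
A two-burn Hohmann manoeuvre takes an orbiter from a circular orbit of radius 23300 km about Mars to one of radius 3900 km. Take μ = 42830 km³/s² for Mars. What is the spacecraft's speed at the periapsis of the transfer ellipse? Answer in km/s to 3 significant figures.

v = 4.34 km/s

Semi-major axis of the transfer orbit: a_t = (23300 + 3900)/2 = 13600 km.
At periapsis, r = 3900 km.
Applying v² = μ(2/r − 1/a_t): v = 4.338 km/s.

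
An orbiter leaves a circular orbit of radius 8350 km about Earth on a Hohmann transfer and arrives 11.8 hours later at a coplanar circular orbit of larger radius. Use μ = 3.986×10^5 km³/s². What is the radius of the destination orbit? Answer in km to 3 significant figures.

Transfer time t = 11.8 hours = 42480 s, and t = π√(a_t³/μ).
So a_t = (μ t²/π²)^(1/3) = (3.986×10^5 × (42480)² / π²)^(1/3) = 41770 km.
Since a_t = (r₁ + r₂)/2, r₂ = 2a_t − r₁ = 2×41770 − 8350 = 75190 km.

r₂ = 75200 km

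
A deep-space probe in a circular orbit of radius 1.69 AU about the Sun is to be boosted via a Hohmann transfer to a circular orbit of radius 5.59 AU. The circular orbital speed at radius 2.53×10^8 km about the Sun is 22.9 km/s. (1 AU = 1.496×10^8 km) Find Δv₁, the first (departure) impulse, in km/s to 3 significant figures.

From the circular-orbit relation v² = μ/r at r = 2.53×10^8 km: μ = v²r = (22.9)² × 2.53×10^8 = 1.32676×10^11 km³/s².
In km: r₁ = 1.69 × 1.496×10^8 = 2.52824×10^8 km; r₂ = 5.59 × 1.496×10^8 = 8.36264×10^8 km.
Semi-major axis of the transfer orbit: a_t = (2.52824×10^8 + 8.36264×10^8)/2 = 5.44544×10^8 km.
Circular speed at r = 2.52824×10^8 km: v_c = √(μ/r) = 22.91 km/s.
Transfer-orbit speed at the same r (vis-viva, a = a_t): v_t = √[μ(2/r − 1/a_t)] = 28.39 km/s.
Δv₁ = |v_t − v_c| = |28.39 − 22.91| = 5.480 km/s.

Δv₁ = 5.48 km/s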